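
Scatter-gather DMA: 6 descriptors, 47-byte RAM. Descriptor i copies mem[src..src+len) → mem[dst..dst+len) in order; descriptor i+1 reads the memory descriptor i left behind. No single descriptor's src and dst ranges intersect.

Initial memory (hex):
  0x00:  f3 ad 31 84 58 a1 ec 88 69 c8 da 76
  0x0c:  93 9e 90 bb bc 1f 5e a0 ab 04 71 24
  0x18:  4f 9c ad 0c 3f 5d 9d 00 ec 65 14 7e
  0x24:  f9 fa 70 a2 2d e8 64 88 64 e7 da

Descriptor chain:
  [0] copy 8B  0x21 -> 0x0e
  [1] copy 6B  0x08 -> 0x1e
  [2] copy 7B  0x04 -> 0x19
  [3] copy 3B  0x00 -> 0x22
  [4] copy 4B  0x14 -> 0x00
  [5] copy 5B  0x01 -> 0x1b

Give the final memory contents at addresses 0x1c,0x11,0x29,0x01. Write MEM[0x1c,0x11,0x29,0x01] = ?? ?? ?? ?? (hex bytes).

  after D0: wrote 8B at 0x0e = 65147ef9fa70a22d
  after D1: wrote 6B at 0x1e = 69c8da76939e
  after D2: wrote 7B at 0x19 = 58a1ec8869c8da
  after D3: wrote 3B at 0x22 = f3ad31
  after D4: wrote 4B at 0x00 = a22d7124
  after D5: wrote 5B at 0x1b = 2d712458a1
query mem[0x1c]=0x71, mem[0x11]=0xf9, mem[0x29]=0xe8, mem[0x01]=0x2d

MEM[0x1c,0x11,0x29,0x01] = 71 f9 e8 2d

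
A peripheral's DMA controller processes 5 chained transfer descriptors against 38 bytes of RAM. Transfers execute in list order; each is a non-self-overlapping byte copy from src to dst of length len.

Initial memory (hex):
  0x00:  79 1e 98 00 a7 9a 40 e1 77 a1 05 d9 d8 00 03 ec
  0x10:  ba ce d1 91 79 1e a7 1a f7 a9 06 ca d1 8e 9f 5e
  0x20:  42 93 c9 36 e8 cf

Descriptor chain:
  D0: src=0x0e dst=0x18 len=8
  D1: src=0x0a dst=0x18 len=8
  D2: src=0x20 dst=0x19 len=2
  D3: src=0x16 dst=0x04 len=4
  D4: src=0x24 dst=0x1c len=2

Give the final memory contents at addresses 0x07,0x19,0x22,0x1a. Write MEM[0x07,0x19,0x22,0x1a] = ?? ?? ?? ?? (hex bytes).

MEM[0x07,0x19,0x22,0x1a] = 42 42 c9 93

#0 dst[0x18+8] := {0x03,0xec,0xba,0xce,0xd1,0x91,0x79,0x1e}
#1 dst[0x18+8] := {0x05,0xd9,0xd8,0x00,0x03,0xec,0xba,0xce}
#2 dst[0x19+2] := {0x42,0x93}
#3 dst[0x04+4] := {0xa7,0x1a,0x05,0x42}
#4 dst[0x1c+2] := {0xe8,0xcf}
query mem[0x07]=0x42, mem[0x19]=0x42, mem[0x22]=0xc9, mem[0x1a]=0x93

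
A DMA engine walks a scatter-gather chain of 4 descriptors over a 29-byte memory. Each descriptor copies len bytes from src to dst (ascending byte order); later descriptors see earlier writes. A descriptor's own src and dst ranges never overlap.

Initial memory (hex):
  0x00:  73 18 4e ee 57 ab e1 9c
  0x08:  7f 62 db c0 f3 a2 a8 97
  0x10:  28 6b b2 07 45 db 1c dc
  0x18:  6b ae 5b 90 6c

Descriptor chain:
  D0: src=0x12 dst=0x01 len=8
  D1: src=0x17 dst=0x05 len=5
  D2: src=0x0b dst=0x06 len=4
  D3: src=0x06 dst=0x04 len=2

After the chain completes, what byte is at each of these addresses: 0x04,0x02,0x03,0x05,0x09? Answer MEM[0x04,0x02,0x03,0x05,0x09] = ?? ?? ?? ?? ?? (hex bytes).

MEM[0x04,0x02,0x03,0x05,0x09] = c0 07 45 f3 a8

#0 dst[0x01+8] := {0xb2,0x07,0x45,0xdb,0x1c,0xdc,0x6b,0xae}
#1 dst[0x05+5] := {0xdc,0x6b,0xae,0x5b,0x90}
#2 dst[0x06+4] := {0xc0,0xf3,0xa2,0xa8}
#3 dst[0x04+2] := {0xc0,0xf3}
query mem[0x04]=0xc0, mem[0x02]=0x07, mem[0x03]=0x45, mem[0x05]=0xf3, mem[0x09]=0xa8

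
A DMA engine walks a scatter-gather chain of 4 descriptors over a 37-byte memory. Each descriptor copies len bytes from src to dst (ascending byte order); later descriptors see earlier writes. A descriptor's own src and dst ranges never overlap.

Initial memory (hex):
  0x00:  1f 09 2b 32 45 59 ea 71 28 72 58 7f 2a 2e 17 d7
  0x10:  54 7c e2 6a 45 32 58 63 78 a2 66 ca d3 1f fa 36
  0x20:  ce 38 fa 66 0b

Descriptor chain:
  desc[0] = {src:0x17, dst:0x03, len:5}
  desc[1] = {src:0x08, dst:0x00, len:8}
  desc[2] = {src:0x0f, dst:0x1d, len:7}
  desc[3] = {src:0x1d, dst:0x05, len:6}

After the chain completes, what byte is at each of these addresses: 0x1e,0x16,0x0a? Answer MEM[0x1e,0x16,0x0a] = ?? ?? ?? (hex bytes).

MEM[0x1e,0x16,0x0a] = 54 58 45

#0 dst[0x03+5] := {0x63,0x78,0xa2,0x66,0xca}
#1 dst[0x00+8] := {0x28,0x72,0x58,0x7f,0x2a,0x2e,0x17,0xd7}
#2 dst[0x1d+7] := {0xd7,0x54,0x7c,0xe2,0x6a,0x45,0x32}
#3 dst[0x05+6] := {0xd7,0x54,0x7c,0xe2,0x6a,0x45}
query mem[0x1e]=0x54, mem[0x16]=0x58, mem[0x0a]=0x45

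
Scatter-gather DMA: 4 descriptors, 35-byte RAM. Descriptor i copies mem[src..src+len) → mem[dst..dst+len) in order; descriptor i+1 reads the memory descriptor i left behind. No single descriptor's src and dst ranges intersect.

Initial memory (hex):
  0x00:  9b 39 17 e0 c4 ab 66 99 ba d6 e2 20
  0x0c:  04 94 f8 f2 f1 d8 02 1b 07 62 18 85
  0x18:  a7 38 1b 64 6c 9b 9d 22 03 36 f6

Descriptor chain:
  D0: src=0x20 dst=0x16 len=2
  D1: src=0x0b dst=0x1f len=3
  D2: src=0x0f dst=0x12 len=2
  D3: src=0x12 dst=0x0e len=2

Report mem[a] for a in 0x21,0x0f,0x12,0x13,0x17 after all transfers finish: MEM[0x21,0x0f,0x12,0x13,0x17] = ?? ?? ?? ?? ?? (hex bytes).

  after D0: wrote 2B at 0x16 = 0336
  after D1: wrote 3B at 0x1f = 200494
  after D2: wrote 2B at 0x12 = f2f1
  after D3: wrote 2B at 0x0e = f2f1
query mem[0x21]=0x94, mem[0x0f]=0xf1, mem[0x12]=0xf2, mem[0x13]=0xf1, mem[0x17]=0x36

MEM[0x21,0x0f,0x12,0x13,0x17] = 94 f1 f2 f1 36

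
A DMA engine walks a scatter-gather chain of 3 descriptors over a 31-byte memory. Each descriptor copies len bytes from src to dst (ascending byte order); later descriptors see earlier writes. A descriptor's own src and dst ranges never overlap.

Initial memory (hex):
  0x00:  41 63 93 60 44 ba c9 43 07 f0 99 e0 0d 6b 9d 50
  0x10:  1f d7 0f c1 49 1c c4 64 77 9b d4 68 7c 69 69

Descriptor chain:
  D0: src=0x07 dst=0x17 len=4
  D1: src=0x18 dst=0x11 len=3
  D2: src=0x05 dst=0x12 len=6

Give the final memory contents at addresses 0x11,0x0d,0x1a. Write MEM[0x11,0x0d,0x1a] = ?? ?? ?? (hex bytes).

  after D0: wrote 4B at 0x17 = 4307f099
  after D1: wrote 3B at 0x11 = 07f099
  after D2: wrote 6B at 0x12 = bac94307f099
query mem[0x11]=0x07, mem[0x0d]=0x6b, mem[0x1a]=0x99

MEM[0x11,0x0d,0x1a] = 07 6b 99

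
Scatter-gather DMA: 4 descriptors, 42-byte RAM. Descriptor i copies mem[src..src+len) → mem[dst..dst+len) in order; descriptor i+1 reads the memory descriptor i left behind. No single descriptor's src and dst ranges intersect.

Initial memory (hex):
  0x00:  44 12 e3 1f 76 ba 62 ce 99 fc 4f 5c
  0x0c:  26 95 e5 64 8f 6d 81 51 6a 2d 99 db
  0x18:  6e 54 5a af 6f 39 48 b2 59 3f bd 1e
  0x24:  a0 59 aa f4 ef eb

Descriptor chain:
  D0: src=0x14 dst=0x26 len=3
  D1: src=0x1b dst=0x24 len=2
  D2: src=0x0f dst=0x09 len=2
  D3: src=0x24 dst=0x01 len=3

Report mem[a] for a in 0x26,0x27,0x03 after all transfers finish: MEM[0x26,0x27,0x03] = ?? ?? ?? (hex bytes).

MEM[0x26,0x27,0x03] = 6a 2d 6a

D0: mem[0x26..0x28] <- [6a 2d 99]
D1: mem[0x24..0x25] <- [af 6f]
D2: mem[0x09..0x0a] <- [64 8f]
D3: mem[0x01..0x03] <- [af 6f 6a]
query mem[0x26]=0x6a, mem[0x27]=0x2d, mem[0x03]=0x6a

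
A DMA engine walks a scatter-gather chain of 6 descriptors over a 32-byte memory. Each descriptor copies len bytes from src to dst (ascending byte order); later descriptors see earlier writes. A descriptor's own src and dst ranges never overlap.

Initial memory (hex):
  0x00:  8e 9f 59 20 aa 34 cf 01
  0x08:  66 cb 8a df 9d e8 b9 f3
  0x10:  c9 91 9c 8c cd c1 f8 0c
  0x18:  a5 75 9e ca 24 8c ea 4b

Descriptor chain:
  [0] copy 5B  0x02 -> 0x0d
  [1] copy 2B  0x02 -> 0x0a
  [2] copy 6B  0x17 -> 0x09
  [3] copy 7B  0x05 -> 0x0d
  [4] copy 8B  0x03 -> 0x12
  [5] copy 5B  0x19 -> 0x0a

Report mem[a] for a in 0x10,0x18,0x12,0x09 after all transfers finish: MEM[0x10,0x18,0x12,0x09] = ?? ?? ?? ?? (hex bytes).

D0: mem[0x0d..0x11] <- [59 20 aa 34 cf]
D1: mem[0x0a..0x0b] <- [59 20]
D2: mem[0x09..0x0e] <- [0c a5 75 9e ca 24]
D3: mem[0x0d..0x13] <- [34 cf 01 66 0c a5 75]
D4: mem[0x12..0x19] <- [20 aa 34 cf 01 66 0c a5]
D5: mem[0x0a..0x0e] <- [a5 9e ca 24 8c]
query mem[0x10]=0x66, mem[0x18]=0x0c, mem[0x12]=0x20, mem[0x09]=0x0c

MEM[0x10,0x18,0x12,0x09] = 66 0c 20 0c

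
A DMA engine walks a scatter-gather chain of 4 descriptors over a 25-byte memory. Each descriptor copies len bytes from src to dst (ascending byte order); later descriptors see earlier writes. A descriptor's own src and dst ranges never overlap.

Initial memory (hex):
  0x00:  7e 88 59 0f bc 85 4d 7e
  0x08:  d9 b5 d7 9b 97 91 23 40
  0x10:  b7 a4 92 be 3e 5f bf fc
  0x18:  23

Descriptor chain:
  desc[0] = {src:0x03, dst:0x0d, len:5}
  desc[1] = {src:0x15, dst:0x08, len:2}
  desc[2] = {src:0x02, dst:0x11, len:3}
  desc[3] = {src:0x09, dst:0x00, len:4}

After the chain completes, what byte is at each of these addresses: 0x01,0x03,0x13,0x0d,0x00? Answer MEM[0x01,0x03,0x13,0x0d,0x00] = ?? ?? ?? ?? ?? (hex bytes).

#0 dst[0x0d+5] := {0x0f,0xbc,0x85,0x4d,0x7e}
#1 dst[0x08+2] := {0x5f,0xbf}
#2 dst[0x11+3] := {0x59,0x0f,0xbc}
#3 dst[0x00+4] := {0xbf,0xd7,0x9b,0x97}
query mem[0x01]=0xd7, mem[0x03]=0x97, mem[0x13]=0xbc, mem[0x0d]=0x0f, mem[0x00]=0xbf

MEM[0x01,0x03,0x13,0x0d,0x00] = d7 97 bc 0f bf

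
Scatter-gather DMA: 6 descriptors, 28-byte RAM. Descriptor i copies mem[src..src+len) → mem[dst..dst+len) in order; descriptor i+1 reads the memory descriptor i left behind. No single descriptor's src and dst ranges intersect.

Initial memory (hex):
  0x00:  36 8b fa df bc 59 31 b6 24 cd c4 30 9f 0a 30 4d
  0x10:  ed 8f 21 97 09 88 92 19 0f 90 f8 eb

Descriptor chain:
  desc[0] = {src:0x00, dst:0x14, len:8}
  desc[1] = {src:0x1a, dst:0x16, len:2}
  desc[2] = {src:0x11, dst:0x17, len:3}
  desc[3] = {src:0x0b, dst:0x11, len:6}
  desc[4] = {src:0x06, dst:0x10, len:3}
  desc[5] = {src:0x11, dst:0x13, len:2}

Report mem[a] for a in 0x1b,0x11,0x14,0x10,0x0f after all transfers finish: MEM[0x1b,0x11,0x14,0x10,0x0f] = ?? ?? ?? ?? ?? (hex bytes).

D0: mem[0x14..0x1b] <- [36 8b fa df bc 59 31 b6]
D1: mem[0x16..0x17] <- [31 b6]
D2: mem[0x17..0x19] <- [8f 21 97]
D3: mem[0x11..0x16] <- [30 9f 0a 30 4d ed]
D4: mem[0x10..0x12] <- [31 b6 24]
D5: mem[0x13..0x14] <- [b6 24]
query mem[0x1b]=0xb6, mem[0x11]=0xb6, mem[0x14]=0x24, mem[0x10]=0x31, mem[0x0f]=0x4d

MEM[0x1b,0x11,0x14,0x10,0x0f] = b6 b6 24 31 4d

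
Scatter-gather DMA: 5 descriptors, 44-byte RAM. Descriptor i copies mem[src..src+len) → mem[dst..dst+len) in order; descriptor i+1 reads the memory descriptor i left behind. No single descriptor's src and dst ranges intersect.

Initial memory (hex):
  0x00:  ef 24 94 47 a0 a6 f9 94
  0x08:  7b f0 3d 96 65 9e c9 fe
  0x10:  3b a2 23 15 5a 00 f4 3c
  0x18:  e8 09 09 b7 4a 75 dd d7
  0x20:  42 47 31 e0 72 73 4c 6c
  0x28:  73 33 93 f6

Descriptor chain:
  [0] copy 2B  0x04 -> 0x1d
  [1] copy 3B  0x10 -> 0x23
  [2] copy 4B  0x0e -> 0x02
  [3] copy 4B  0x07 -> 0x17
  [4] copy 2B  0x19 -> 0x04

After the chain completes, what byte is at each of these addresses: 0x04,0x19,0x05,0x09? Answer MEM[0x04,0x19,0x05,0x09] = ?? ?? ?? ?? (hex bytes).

  after D0: wrote 2B at 0x1d = a0a6
  after D1: wrote 3B at 0x23 = 3ba223
  after D2: wrote 4B at 0x02 = c9fe3ba2
  after D3: wrote 4B at 0x17 = 947bf03d
  after D4: wrote 2B at 0x04 = f03d
query mem[0x04]=0xf0, mem[0x19]=0xf0, mem[0x05]=0x3d, mem[0x09]=0xf0

MEM[0x04,0x19,0x05,0x09] = f0 f0 3d f0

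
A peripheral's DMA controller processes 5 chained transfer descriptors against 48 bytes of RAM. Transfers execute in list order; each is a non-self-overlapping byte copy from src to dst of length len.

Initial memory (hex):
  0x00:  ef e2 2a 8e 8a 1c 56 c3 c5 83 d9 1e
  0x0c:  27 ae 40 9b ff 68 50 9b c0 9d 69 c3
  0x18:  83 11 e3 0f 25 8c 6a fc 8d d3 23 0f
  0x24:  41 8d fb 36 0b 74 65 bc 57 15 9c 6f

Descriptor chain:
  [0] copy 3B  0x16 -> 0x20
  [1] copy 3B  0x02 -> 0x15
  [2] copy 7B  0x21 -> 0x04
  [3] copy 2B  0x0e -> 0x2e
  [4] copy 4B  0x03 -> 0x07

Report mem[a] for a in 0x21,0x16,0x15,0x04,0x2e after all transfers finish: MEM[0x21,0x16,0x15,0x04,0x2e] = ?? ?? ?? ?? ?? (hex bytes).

MEM[0x21,0x16,0x15,0x04,0x2e] = c3 8e 2a c3 40

[0] 0x16->0x20 len=3 : 69 c3 83
[1] 0x02->0x15 len=3 : 2a 8e 8a
[2] 0x21->0x04 len=7 : c3 83 0f 41 8d fb 36
[3] 0x0e->0x2e len=2 : 40 9b
[4] 0x03->0x07 len=4 : 8e c3 83 0f
query mem[0x21]=0xc3, mem[0x16]=0x8e, mem[0x15]=0x2a, mem[0x04]=0xc3, mem[0x2e]=0x40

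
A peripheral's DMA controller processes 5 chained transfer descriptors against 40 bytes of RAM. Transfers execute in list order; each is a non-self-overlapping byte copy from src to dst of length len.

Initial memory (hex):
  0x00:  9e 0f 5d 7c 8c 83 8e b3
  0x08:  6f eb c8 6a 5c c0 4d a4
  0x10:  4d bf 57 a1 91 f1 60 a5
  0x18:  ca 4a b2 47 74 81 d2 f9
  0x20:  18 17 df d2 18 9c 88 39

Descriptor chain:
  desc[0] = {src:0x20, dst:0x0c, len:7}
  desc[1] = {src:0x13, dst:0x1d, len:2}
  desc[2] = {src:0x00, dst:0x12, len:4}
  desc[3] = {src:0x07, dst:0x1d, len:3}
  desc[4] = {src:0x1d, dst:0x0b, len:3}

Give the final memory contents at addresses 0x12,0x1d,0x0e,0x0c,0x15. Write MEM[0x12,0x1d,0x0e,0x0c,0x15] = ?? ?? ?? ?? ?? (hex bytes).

MEM[0x12,0x1d,0x0e,0x0c,0x15] = 9e b3 df 6f 7c

[0] 0x20->0x0c len=7 : 18 17 df d2 18 9c 88
[1] 0x13->0x1d len=2 : a1 91
[2] 0x00->0x12 len=4 : 9e 0f 5d 7c
[3] 0x07->0x1d len=3 : b3 6f eb
[4] 0x1d->0x0b len=3 : b3 6f eb
query mem[0x12]=0x9e, mem[0x1d]=0xb3, mem[0x0e]=0xdf, mem[0x0c]=0x6f, mem[0x15]=0x7c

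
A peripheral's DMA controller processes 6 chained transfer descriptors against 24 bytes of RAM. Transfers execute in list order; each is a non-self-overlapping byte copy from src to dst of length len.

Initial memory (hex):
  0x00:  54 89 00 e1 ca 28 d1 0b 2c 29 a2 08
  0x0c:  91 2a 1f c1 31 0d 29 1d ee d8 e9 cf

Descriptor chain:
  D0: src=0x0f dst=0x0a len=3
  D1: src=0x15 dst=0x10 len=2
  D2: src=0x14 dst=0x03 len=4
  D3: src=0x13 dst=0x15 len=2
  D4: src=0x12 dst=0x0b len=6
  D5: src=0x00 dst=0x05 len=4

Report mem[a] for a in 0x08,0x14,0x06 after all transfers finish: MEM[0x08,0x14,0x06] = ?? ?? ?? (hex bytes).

MEM[0x08,0x14,0x06] = ee ee 89

  after D0: wrote 3B at 0x0a = c1310d
  after D1: wrote 2B at 0x10 = d8e9
  after D2: wrote 4B at 0x03 = eed8e9cf
  after D3: wrote 2B at 0x15 = 1dee
  after D4: wrote 6B at 0x0b = 291dee1deecf
  after D5: wrote 4B at 0x05 = 548900ee
query mem[0x08]=0xee, mem[0x14]=0xee, mem[0x06]=0x89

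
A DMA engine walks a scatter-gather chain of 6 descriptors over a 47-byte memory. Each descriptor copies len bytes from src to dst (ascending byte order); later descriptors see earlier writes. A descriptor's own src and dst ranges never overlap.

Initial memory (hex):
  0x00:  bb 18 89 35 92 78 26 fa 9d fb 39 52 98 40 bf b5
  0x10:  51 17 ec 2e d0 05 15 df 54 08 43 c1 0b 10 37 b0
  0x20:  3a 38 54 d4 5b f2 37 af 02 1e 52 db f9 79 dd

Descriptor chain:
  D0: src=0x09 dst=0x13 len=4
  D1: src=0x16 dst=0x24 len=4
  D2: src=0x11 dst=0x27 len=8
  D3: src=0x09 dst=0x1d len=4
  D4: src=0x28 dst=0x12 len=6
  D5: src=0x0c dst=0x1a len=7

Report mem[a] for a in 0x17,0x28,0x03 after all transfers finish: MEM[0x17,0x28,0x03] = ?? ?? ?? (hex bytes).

MEM[0x17,0x28,0x03] = df ec 35

D0: mem[0x13..0x16] <- [fb 39 52 98]
D1: mem[0x24..0x27] <- [98 df 54 08]
D2: mem[0x27..0x2e] <- [17 ec fb 39 52 98 df 54]
D3: mem[0x1d..0x20] <- [fb 39 52 98]
D4: mem[0x12..0x17] <- [ec fb 39 52 98 df]
D5: mem[0x1a..0x20] <- [98 40 bf b5 51 17 ec]
query mem[0x17]=0xdf, mem[0x28]=0xec, mem[0x03]=0x35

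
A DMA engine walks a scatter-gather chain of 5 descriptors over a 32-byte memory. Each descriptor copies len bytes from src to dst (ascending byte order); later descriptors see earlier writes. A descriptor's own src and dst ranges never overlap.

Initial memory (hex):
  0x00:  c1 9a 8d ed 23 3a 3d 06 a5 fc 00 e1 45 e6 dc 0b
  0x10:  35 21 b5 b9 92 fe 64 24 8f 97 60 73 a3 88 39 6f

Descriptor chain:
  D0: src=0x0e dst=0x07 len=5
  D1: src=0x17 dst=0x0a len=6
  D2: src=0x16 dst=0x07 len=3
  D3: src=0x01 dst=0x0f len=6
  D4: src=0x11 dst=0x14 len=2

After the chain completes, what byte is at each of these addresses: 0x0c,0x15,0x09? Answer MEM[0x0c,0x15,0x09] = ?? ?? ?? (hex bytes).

MEM[0x0c,0x15,0x09] = 97 23 8f

#0 dst[0x07+5] := {0xdc,0x0b,0x35,0x21,0xb5}
#1 dst[0x0a+6] := {0x24,0x8f,0x97,0x60,0x73,0xa3}
#2 dst[0x07+3] := {0x64,0x24,0x8f}
#3 dst[0x0f+6] := {0x9a,0x8d,0xed,0x23,0x3a,0x3d}
#4 dst[0x14+2] := {0xed,0x23}
query mem[0x0c]=0x97, mem[0x15]=0x23, mem[0x09]=0x8f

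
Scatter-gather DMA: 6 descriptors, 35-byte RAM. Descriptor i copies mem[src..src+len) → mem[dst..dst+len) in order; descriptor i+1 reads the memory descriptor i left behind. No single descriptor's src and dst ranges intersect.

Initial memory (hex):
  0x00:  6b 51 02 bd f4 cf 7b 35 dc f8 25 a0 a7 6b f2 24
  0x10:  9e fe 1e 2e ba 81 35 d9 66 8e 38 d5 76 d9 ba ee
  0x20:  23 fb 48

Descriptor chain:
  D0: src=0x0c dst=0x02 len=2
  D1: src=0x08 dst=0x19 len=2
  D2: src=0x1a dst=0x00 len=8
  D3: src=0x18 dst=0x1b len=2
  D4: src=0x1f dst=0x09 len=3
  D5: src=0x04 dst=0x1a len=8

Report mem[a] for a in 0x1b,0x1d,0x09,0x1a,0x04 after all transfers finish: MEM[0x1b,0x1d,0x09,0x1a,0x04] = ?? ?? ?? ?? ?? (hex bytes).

MEM[0x1b,0x1d,0x09,0x1a,0x04] = ee fb ee ba ba

[0] 0x0c->0x02 len=2 : a7 6b
[1] 0x08->0x19 len=2 : dc f8
[2] 0x1a->0x00 len=8 : f8 d5 76 d9 ba ee 23 fb
[3] 0x18->0x1b len=2 : 66 dc
[4] 0x1f->0x09 len=3 : ee 23 fb
[5] 0x04->0x1a len=8 : ba ee 23 fb dc ee 23 fb
query mem[0x1b]=0xee, mem[0x1d]=0xfb, mem[0x09]=0xee, mem[0x1a]=0xba, mem[0x04]=0xba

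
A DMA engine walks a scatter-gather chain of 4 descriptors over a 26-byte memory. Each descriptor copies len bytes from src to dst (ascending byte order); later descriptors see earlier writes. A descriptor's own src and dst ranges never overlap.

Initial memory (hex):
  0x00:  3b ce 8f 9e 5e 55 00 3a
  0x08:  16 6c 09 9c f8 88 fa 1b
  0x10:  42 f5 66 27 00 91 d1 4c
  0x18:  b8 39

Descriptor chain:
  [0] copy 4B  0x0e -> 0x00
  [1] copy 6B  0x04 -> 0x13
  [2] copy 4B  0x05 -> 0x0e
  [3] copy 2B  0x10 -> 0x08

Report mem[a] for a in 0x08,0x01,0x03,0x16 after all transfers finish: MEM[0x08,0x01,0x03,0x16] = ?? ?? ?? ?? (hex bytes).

#0 dst[0x00+4] := {0xfa,0x1b,0x42,0xf5}
#1 dst[0x13+6] := {0x5e,0x55,0x00,0x3a,0x16,0x6c}
#2 dst[0x0e+4] := {0x55,0x00,0x3a,0x16}
#3 dst[0x08+2] := {0x3a,0x16}
query mem[0x08]=0x3a, mem[0x01]=0x1b, mem[0x03]=0xf5, mem[0x16]=0x3a

MEM[0x08,0x01,0x03,0x16] = 3a 1b f5 3a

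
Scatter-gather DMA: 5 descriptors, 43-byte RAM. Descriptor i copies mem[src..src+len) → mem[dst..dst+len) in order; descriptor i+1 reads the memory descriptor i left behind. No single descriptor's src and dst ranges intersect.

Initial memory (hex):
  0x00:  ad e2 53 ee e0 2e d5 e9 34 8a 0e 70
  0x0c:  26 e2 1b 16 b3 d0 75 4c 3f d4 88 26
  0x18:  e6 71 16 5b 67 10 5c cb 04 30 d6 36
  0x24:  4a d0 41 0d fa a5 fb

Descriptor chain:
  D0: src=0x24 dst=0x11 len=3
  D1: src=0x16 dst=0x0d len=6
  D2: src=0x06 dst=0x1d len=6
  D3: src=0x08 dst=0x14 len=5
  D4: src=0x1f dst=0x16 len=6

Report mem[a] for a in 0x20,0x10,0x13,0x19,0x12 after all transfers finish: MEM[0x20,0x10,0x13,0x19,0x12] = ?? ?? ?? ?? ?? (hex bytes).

MEM[0x20,0x10,0x13,0x19,0x12] = 8a 71 41 70 5b

D0: mem[0x11..0x13] <- [4a d0 41]
D1: mem[0x0d..0x12] <- [88 26 e6 71 16 5b]
D2: mem[0x1d..0x22] <- [d5 e9 34 8a 0e 70]
D3: mem[0x14..0x18] <- [34 8a 0e 70 26]
D4: mem[0x16..0x1b] <- [34 8a 0e 70 36 4a]
query mem[0x20]=0x8a, mem[0x10]=0x71, mem[0x13]=0x41, mem[0x19]=0x70, mem[0x12]=0x5b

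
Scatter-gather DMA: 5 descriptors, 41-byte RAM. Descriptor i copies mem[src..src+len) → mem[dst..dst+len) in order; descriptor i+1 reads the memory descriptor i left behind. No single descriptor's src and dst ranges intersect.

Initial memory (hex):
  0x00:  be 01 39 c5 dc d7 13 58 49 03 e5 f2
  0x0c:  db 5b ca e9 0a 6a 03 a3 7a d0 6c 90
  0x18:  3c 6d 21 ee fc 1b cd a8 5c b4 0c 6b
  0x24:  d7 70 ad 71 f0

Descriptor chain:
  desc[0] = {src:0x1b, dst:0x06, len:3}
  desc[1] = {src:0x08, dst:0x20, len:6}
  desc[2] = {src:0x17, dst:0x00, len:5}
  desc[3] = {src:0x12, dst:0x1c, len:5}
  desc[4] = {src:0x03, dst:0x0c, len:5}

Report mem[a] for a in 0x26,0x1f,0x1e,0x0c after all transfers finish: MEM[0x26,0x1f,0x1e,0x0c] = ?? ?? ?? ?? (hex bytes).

#0 dst[0x06+3] := {0xee,0xfc,0x1b}
#1 dst[0x20+6] := {0x1b,0x03,0xe5,0xf2,0xdb,0x5b}
#2 dst[0x00+5] := {0x90,0x3c,0x6d,0x21,0xee}
#3 dst[0x1c+5] := {0x03,0xa3,0x7a,0xd0,0x6c}
#4 dst[0x0c+5] := {0x21,0xee,0xd7,0xee,0xfc}
query mem[0x26]=0xad, mem[0x1f]=0xd0, mem[0x1e]=0x7a, mem[0x0c]=0x21

MEM[0x26,0x1f,0x1e,0x0c] = ad d0 7a 21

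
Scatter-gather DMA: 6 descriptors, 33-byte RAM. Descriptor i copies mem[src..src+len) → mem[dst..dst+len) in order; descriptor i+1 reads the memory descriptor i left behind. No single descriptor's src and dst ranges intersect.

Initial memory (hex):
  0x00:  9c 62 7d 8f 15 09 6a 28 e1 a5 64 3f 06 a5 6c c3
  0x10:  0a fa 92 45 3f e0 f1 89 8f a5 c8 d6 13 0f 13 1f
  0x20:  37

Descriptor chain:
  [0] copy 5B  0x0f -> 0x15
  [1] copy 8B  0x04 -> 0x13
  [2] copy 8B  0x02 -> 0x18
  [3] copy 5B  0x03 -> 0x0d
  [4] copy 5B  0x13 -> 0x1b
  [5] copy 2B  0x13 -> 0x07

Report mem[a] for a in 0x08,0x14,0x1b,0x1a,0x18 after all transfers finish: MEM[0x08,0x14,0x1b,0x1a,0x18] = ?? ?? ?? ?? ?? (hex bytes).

  after D0: wrote 5B at 0x15 = c30afa9245
  after D1: wrote 8B at 0x13 = 15096a28e1a5643f
  after D2: wrote 8B at 0x18 = 7d8f15096a28e1a5
  after D3: wrote 5B at 0x0d = 8f15096a28
  after D4: wrote 5B at 0x1b = 15096a28e1
  after D5: wrote 2B at 0x07 = 1509
query mem[0x08]=0x09, mem[0x14]=0x09, mem[0x1b]=0x15, mem[0x1a]=0x15, mem[0x18]=0x7d

MEM[0x08,0x14,0x1b,0x1a,0x18] = 09 09 15 15 7d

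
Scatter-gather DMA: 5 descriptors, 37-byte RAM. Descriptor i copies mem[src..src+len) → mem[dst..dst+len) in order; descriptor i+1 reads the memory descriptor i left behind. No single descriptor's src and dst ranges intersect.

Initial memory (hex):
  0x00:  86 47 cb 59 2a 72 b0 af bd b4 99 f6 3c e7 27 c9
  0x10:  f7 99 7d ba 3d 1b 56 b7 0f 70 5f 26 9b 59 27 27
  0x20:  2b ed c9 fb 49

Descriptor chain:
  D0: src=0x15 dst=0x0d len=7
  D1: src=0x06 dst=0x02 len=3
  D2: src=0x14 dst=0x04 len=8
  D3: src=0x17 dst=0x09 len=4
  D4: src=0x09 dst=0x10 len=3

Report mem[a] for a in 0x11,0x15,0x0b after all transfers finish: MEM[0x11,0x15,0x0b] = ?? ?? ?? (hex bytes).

MEM[0x11,0x15,0x0b] = 0f 1b 70

  after D0: wrote 7B at 0x0d = 1b56b70f705f26
  after D1: wrote 3B at 0x02 = b0afbd
  after D2: wrote 8B at 0x04 = 3d1b56b70f705f26
  after D3: wrote 4B at 0x09 = b70f705f
  after D4: wrote 3B at 0x10 = b70f70
query mem[0x11]=0x0f, mem[0x15]=0x1b, mem[0x0b]=0x70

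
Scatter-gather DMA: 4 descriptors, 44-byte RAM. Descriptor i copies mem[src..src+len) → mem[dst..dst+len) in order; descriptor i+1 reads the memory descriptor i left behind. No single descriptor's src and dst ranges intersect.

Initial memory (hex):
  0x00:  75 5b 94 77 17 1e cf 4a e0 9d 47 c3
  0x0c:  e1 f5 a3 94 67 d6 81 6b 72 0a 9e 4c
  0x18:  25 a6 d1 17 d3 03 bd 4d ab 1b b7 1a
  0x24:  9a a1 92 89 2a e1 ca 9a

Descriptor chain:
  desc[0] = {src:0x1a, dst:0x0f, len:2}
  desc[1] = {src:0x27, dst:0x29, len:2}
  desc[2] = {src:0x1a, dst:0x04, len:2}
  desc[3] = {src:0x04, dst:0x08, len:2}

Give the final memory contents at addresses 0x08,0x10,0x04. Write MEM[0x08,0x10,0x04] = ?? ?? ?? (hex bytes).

  after D0: wrote 2B at 0x0f = d117
  after D1: wrote 2B at 0x29 = 892a
  after D2: wrote 2B at 0x04 = d117
  after D3: wrote 2B at 0x08 = d117
query mem[0x08]=0xd1, mem[0x10]=0x17, mem[0x04]=0xd1

MEM[0x08,0x10,0x04] = d1 17 d1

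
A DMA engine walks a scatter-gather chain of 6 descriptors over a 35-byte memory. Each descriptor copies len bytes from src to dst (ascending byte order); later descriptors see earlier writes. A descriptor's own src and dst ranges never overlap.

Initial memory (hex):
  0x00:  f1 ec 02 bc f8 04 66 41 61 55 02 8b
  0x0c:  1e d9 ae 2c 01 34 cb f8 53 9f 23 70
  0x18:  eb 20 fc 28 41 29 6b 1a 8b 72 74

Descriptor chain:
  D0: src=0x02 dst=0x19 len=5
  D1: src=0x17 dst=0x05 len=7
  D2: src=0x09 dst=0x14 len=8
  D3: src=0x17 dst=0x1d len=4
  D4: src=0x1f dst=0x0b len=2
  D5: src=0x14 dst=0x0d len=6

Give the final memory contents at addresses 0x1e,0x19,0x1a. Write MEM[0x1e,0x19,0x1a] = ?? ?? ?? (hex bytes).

[0] 0x02->0x19 len=5 : 02 bc f8 04 66
[1] 0x17->0x05 len=7 : 70 eb 02 bc f8 04 66
[2] 0x09->0x14 len=8 : f8 04 66 1e d9 ae 2c 01
[3] 0x17->0x1d len=4 : 1e d9 ae 2c
[4] 0x1f->0x0b len=2 : ae 2c
[5] 0x14->0x0d len=6 : f8 04 66 1e d9 ae
query mem[0x1e]=0xd9, mem[0x19]=0xae, mem[0x1a]=0x2c

MEM[0x1e,0x19,0x1a] = d9 ae 2c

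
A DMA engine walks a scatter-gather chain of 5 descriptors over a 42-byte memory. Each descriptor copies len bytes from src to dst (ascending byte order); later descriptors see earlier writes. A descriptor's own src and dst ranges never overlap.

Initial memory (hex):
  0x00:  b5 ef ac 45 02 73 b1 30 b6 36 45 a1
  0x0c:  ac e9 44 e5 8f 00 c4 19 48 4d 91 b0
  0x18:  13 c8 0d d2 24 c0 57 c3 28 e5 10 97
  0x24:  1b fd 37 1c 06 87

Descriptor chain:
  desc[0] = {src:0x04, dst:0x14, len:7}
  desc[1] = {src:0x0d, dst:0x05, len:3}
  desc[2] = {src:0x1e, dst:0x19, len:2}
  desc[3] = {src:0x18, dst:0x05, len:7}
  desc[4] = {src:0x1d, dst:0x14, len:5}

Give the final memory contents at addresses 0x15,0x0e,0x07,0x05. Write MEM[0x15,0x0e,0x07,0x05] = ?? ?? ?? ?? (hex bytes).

#0 dst[0x14+7] := {0x02,0x73,0xb1,0x30,0xb6,0x36,0x45}
#1 dst[0x05+3] := {0xe9,0x44,0xe5}
#2 dst[0x19+2] := {0x57,0xc3}
#3 dst[0x05+7] := {0xb6,0x57,0xc3,0xd2,0x24,0xc0,0x57}
#4 dst[0x14+5] := {0xc0,0x57,0xc3,0x28,0xe5}
query mem[0x15]=0x57, mem[0x0e]=0x44, mem[0x07]=0xc3, mem[0x05]=0xb6

MEM[0x15,0x0e,0x07,0x05] = 57 44 c3 b6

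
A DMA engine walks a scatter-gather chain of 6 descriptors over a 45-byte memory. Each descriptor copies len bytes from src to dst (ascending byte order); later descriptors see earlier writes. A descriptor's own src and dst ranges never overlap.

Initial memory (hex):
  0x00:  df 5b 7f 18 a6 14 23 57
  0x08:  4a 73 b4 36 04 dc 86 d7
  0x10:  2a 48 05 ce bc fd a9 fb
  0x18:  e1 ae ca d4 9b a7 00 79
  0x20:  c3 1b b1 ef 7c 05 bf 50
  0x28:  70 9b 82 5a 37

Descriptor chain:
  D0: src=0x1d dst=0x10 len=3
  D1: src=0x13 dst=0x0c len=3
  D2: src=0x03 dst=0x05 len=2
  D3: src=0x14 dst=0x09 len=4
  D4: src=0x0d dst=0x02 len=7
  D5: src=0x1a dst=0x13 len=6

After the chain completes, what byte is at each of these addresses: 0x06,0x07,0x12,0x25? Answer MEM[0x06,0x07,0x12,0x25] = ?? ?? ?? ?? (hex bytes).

[0] 0x1d->0x10 len=3 : a7 00 79
[1] 0x13->0x0c len=3 : ce bc fd
[2] 0x03->0x05 len=2 : 18 a6
[3] 0x14->0x09 len=4 : bc fd a9 fb
[4] 0x0d->0x02 len=7 : bc fd d7 a7 00 79 ce
[5] 0x1a->0x13 len=6 : ca d4 9b a7 00 79
query mem[0x06]=0x00, mem[0x07]=0x79, mem[0x12]=0x79, mem[0x25]=0x05

MEM[0x06,0x07,0x12,0x25] = 00 79 79 05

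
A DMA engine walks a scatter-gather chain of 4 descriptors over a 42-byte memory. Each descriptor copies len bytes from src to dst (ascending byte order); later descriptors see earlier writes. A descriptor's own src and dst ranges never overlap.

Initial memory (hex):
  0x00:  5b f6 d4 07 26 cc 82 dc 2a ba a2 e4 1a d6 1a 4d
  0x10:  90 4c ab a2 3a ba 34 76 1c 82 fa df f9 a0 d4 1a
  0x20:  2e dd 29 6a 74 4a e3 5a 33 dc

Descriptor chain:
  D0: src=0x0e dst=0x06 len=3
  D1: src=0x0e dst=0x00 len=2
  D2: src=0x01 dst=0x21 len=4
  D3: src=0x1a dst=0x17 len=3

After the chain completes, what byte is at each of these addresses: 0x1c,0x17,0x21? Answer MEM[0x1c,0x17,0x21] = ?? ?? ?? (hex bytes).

D0: mem[0x06..0x08] <- [1a 4d 90]
D1: mem[0x00..0x01] <- [1a 4d]
D2: mem[0x21..0x24] <- [4d d4 07 26]
D3: mem[0x17..0x19] <- [fa df f9]
query mem[0x1c]=0xf9, mem[0x17]=0xfa, mem[0x21]=0x4d

MEM[0x1c,0x17,0x21] = f9 fa 4d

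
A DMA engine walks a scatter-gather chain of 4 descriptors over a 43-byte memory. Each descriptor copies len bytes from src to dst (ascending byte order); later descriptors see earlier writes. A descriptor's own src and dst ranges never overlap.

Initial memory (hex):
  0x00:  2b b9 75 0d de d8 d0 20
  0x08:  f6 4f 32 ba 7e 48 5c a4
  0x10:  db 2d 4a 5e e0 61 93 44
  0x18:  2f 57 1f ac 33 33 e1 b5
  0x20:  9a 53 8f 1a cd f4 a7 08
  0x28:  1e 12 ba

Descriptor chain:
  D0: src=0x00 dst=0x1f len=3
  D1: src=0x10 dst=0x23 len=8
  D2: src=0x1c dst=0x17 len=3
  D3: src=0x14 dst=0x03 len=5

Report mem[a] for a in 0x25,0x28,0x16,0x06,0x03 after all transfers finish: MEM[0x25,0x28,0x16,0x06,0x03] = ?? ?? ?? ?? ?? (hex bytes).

MEM[0x25,0x28,0x16,0x06,0x03] = 4a 61 93 33 e0

D0: mem[0x1f..0x21] <- [2b b9 75]
D1: mem[0x23..0x2a] <- [db 2d 4a 5e e0 61 93 44]
D2: mem[0x17..0x19] <- [33 33 e1]
D3: mem[0x03..0x07] <- [e0 61 93 33 33]
query mem[0x25]=0x4a, mem[0x28]=0x61, mem[0x16]=0x93, mem[0x06]=0x33, mem[0x03]=0xe0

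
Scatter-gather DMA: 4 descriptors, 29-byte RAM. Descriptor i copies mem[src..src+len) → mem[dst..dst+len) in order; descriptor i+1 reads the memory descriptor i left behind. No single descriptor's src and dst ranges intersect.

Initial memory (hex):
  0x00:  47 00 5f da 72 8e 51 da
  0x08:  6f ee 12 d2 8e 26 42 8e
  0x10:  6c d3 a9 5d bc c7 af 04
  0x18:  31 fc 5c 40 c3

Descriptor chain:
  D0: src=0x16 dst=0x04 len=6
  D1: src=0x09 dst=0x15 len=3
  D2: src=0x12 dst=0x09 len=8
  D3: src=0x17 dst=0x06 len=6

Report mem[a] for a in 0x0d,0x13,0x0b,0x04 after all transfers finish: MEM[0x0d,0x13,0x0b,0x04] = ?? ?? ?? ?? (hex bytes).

[0] 0x16->0x04 len=6 : af 04 31 fc 5c 40
[1] 0x09->0x15 len=3 : 40 12 d2
[2] 0x12->0x09 len=8 : a9 5d bc 40 12 d2 31 fc
[3] 0x17->0x06 len=6 : d2 31 fc 5c 40 c3
query mem[0x0d]=0x12, mem[0x13]=0x5d, mem[0x0b]=0xc3, mem[0x04]=0xaf

MEM[0x0d,0x13,0x0b,0x04] = 12 5d c3 af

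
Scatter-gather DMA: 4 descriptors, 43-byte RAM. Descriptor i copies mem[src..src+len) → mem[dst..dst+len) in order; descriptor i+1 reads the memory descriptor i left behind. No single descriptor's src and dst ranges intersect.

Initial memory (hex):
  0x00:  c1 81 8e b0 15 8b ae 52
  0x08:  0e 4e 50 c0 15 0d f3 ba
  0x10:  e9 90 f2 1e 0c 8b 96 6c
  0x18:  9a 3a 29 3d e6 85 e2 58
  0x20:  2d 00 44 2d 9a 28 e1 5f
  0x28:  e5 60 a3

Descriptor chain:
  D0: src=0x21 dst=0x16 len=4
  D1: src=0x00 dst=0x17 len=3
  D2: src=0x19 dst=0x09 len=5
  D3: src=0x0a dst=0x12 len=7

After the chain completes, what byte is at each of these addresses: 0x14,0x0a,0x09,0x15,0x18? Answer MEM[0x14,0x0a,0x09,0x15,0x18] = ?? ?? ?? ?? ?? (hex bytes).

[0] 0x21->0x16 len=4 : 00 44 2d 9a
[1] 0x00->0x17 len=3 : c1 81 8e
[2] 0x19->0x09 len=5 : 8e 29 3d e6 85
[3] 0x0a->0x12 len=7 : 29 3d e6 85 f3 ba e9
query mem[0x14]=0xe6, mem[0x0a]=0x29, mem[0x09]=0x8e, mem[0x15]=0x85, mem[0x18]=0xe9

MEM[0x14,0x0a,0x09,0x15,0x18] = e6 29 8e 85 e9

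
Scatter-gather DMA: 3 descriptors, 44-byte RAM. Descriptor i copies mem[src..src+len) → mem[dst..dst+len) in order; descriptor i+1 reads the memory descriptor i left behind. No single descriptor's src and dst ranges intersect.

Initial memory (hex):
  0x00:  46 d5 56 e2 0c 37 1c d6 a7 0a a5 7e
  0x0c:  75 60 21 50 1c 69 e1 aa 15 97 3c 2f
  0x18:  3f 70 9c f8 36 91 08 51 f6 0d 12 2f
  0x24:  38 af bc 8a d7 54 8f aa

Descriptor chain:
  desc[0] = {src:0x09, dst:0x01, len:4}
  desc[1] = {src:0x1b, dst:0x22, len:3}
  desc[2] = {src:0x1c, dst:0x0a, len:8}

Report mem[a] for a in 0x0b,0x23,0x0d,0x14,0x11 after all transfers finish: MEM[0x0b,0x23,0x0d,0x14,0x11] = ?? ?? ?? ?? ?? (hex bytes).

  after D0: wrote 4B at 0x01 = 0aa57e75
  after D1: wrote 3B at 0x22 = f83691
  after D2: wrote 8B at 0x0a = 36910851f60df836
query mem[0x0b]=0x91, mem[0x23]=0x36, mem[0x0d]=0x51, mem[0x14]=0x15, mem[0x11]=0x36

MEM[0x0b,0x23,0x0d,0x14,0x11] = 91 36 51 15 36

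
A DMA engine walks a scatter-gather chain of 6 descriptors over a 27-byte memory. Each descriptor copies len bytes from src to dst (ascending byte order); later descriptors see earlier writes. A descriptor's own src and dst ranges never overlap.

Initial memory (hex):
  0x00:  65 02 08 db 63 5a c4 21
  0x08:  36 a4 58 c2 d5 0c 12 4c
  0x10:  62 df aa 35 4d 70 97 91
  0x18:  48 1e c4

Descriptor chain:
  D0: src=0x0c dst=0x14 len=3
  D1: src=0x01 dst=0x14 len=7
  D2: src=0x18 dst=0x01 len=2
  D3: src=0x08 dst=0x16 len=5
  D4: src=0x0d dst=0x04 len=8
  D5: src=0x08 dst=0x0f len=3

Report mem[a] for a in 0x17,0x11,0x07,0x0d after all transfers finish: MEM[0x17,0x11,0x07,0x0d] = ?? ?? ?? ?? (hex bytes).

MEM[0x17,0x11,0x07,0x0d] = a4 35 62 0c

#0 dst[0x14+3] := {0xd5,0x0c,0x12}
#1 dst[0x14+7] := {0x02,0x08,0xdb,0x63,0x5a,0xc4,0x21}
#2 dst[0x01+2] := {0x5a,0xc4}
#3 dst[0x16+5] := {0x36,0xa4,0x58,0xc2,0xd5}
#4 dst[0x04+8] := {0x0c,0x12,0x4c,0x62,0xdf,0xaa,0x35,0x02}
#5 dst[0x0f+3] := {0xdf,0xaa,0x35}
query mem[0x17]=0xa4, mem[0x11]=0x35, mem[0x07]=0x62, mem[0x0d]=0x0c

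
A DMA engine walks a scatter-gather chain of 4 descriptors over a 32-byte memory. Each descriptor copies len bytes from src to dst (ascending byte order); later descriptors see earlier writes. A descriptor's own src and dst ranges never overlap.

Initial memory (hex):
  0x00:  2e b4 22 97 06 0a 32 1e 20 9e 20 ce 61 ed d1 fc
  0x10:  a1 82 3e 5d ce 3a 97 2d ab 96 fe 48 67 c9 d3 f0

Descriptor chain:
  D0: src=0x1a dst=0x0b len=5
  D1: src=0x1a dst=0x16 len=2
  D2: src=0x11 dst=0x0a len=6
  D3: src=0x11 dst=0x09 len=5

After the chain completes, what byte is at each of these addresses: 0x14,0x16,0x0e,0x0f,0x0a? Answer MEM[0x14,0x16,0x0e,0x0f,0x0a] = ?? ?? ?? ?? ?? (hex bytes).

[0] 0x1a->0x0b len=5 : fe 48 67 c9 d3
[1] 0x1a->0x16 len=2 : fe 48
[2] 0x11->0x0a len=6 : 82 3e 5d ce 3a fe
[3] 0x11->0x09 len=5 : 82 3e 5d ce 3a
query mem[0x14]=0xce, mem[0x16]=0xfe, mem[0x0e]=0x3a, mem[0x0f]=0xfe, mem[0x0a]=0x3e

MEM[0x14,0x16,0x0e,0x0f,0x0a] = ce fe 3a fe 3e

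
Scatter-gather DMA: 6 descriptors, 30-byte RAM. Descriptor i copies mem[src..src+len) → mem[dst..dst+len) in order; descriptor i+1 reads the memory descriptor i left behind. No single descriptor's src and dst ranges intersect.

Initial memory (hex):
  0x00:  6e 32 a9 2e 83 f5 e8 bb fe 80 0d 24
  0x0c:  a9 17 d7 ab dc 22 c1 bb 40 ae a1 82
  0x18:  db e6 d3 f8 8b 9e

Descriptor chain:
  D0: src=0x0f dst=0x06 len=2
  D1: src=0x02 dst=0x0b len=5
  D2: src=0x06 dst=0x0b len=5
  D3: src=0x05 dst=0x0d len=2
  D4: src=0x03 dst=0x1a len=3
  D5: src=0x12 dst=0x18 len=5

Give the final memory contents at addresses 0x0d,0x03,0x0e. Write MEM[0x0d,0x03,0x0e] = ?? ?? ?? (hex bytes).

  after D0: wrote 2B at 0x06 = abdc
  after D1: wrote 5B at 0x0b = a92e83f5ab
  after D2: wrote 5B at 0x0b = abdcfe800d
  after D3: wrote 2B at 0x0d = f5ab
  after D4: wrote 3B at 0x1a = 2e83f5
  after D5: wrote 5B at 0x18 = c1bb40aea1
query mem[0x0d]=0xf5, mem[0x03]=0x2e, mem[0x0e]=0xab

MEM[0x0d,0x03,0x0e] = f5 2e ab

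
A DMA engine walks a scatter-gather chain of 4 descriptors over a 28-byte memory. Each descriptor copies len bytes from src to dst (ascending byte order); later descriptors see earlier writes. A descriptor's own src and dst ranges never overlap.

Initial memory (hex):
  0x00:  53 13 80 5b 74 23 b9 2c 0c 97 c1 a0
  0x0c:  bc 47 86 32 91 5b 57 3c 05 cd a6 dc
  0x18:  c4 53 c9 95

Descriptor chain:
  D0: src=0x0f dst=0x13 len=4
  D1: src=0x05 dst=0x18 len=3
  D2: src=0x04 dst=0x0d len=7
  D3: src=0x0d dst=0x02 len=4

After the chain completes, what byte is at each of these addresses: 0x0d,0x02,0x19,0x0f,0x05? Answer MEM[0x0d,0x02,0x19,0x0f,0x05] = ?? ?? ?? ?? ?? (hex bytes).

MEM[0x0d,0x02,0x19,0x0f,0x05] = 74 74 b9 b9 2c

#0 dst[0x13+4] := {0x32,0x91,0x5b,0x57}
#1 dst[0x18+3] := {0x23,0xb9,0x2c}
#2 dst[0x0d+7] := {0x74,0x23,0xb9,0x2c,0x0c,0x97,0xc1}
#3 dst[0x02+4] := {0x74,0x23,0xb9,0x2c}
query mem[0x0d]=0x74, mem[0x02]=0x74, mem[0x19]=0xb9, mem[0x0f]=0xb9, mem[0x05]=0x2c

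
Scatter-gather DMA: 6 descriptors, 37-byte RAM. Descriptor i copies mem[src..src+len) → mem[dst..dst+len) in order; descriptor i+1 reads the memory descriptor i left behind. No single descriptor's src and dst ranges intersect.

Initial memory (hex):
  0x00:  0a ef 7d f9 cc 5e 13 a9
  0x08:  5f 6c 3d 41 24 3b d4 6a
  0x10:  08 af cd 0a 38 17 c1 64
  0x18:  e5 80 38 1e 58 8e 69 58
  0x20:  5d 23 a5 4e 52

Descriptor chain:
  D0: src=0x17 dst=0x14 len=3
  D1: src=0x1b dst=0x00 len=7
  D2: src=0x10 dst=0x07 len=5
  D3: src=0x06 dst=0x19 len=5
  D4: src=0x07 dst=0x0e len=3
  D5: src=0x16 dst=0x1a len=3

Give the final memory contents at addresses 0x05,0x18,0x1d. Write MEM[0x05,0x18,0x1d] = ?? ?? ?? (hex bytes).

[0] 0x17->0x14 len=3 : 64 e5 80
[1] 0x1b->0x00 len=7 : 1e 58 8e 69 58 5d 23
[2] 0x10->0x07 len=5 : 08 af cd 0a 64
[3] 0x06->0x19 len=5 : 23 08 af cd 0a
[4] 0x07->0x0e len=3 : 08 af cd
[5] 0x16->0x1a len=3 : 80 64 e5
query mem[0x05]=0x5d, mem[0x18]=0xe5, mem[0x1d]=0x0a

MEM[0x05,0x18,0x1d] = 5d e5 0a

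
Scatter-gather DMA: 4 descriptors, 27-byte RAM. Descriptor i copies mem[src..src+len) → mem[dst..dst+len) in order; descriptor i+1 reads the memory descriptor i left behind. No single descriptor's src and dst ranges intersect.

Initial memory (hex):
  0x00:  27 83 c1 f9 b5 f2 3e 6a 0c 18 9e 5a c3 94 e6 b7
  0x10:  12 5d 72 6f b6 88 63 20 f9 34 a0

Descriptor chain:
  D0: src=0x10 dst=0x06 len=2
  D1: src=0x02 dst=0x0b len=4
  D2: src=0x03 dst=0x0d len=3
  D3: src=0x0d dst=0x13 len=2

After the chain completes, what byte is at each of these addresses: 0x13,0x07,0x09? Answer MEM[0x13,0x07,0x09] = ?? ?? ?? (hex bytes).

MEM[0x13,0x07,0x09] = f9 5d 18

#0 dst[0x06+2] := {0x12,0x5d}
#1 dst[0x0b+4] := {0xc1,0xf9,0xb5,0xf2}
#2 dst[0x0d+3] := {0xf9,0xb5,0xf2}
#3 dst[0x13+2] := {0xf9,0xb5}
query mem[0x13]=0xf9, mem[0x07]=0x5d, mem[0x09]=0x18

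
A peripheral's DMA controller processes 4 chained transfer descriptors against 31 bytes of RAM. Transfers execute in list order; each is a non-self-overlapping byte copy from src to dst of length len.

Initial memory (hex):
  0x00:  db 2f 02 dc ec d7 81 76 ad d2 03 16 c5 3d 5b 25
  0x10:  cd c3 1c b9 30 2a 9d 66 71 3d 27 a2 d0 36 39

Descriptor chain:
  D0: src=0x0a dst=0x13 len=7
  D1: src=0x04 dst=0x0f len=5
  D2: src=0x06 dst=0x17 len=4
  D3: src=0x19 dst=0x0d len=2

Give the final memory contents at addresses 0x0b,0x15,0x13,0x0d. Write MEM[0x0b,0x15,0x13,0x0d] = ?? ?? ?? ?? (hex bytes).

MEM[0x0b,0x15,0x13,0x0d] = 16 c5 ad ad

D0: mem[0x13..0x19] <- [03 16 c5 3d 5b 25 cd]
D1: mem[0x0f..0x13] <- [ec d7 81 76 ad]
D2: mem[0x17..0x1a] <- [81 76 ad d2]
D3: mem[0x0d..0x0e] <- [ad d2]
query mem[0x0b]=0x16, mem[0x15]=0xc5, mem[0x13]=0xad, mem[0x0d]=0xad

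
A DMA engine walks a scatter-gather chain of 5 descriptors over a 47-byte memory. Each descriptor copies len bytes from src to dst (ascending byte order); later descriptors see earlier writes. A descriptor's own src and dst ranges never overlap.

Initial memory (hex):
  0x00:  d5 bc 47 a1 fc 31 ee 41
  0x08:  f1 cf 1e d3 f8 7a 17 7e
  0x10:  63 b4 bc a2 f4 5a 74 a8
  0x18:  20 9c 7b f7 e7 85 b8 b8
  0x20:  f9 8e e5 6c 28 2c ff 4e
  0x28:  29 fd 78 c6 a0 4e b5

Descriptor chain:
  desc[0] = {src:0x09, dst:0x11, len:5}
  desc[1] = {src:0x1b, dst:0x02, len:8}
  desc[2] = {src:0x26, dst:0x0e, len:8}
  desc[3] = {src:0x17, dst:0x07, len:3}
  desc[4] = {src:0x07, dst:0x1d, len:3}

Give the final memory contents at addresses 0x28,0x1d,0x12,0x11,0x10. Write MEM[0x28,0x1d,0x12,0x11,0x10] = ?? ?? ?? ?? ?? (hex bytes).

D0: mem[0x11..0x15] <- [cf 1e d3 f8 7a]
D1: mem[0x02..0x09] <- [f7 e7 85 b8 b8 f9 8e e5]
D2: mem[0x0e..0x15] <- [ff 4e 29 fd 78 c6 a0 4e]
D3: mem[0x07..0x09] <- [a8 20 9c]
D4: mem[0x1d..0x1f] <- [a8 20 9c]
query mem[0x28]=0x29, mem[0x1d]=0xa8, mem[0x12]=0x78, mem[0x11]=0xfd, mem[0x10]=0x29

MEM[0x28,0x1d,0x12,0x11,0x10] = 29 a8 78 fd 29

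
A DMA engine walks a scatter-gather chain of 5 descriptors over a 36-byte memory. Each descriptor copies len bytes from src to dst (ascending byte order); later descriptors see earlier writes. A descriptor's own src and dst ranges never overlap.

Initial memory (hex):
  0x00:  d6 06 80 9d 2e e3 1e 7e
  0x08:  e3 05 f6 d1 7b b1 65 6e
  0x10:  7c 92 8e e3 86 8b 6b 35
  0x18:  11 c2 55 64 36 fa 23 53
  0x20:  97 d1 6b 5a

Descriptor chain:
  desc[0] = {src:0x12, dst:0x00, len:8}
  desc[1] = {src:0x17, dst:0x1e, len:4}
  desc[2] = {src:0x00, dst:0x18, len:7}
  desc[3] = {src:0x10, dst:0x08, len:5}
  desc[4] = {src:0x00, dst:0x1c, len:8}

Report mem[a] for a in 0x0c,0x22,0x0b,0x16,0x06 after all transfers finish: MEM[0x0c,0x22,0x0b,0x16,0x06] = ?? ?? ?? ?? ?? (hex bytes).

  after D0: wrote 8B at 0x00 = 8ee3868b6b3511c2
  after D1: wrote 4B at 0x1e = 3511c255
  after D2: wrote 7B at 0x18 = 8ee3868b6b3511
  after D3: wrote 5B at 0x08 = 7c928ee386
  after D4: wrote 8B at 0x1c = 8ee3868b6b3511c2
query mem[0x0c]=0x86, mem[0x22]=0x11, mem[0x0b]=0xe3, mem[0x16]=0x6b, mem[0x06]=0x11

MEM[0x0c,0x22,0x0b,0x16,0x06] = 86 11 e3 6b 11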